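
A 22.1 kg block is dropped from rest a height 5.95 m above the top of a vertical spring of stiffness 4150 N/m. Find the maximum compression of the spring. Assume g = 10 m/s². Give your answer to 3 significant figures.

x = 0.851 m

Measuring PE from the top of the relaxed spring, at max compression the block has dropped H + x with zero KE, so:
mg(H + x) = ½kx²
½(4150)x² − (22.1)(10)x − (22.1)(10)(5.95) = 0
2075x² − 221.0x − 1315 = 0
x = [221.0 + √(48841 + 1.0914e+07)]/(2 × 2075) = 0.8511 m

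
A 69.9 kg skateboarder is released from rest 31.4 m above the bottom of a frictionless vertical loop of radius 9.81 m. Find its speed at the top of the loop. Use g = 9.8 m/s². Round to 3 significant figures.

v = 15.2 m/s

Energy conservation: mgh = ½mv_top² + mg(2r)
v_top² = 2g(h − 2r) = 2(9.8)(31.4 − 19.62) = 230.9
v_top = 15.19 m/s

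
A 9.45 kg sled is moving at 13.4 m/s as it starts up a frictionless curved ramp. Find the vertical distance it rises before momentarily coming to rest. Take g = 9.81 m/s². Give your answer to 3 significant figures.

Setting KE at the bottom equal to PE gained: ½mv² = mgh
h = v²/(2g) = 13.4²/(2 × 9.81) = 9.152 m

h = 9.15 m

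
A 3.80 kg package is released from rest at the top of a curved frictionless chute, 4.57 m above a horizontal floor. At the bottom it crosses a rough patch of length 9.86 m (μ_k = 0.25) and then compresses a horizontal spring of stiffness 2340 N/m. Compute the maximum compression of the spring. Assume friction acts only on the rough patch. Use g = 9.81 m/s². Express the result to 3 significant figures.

x = 0.259 m

Initial energy: E₁ = mgh = (3.80)(9.81)(4.57) = 170.36 J
Friction removes W_f = μ_k mg d = (0.25)(3.80)(9.81)(9.86) = 91.89 J
Energy reaching the spring: E = 170.36 − 91.89 = 78.470 J
At max compression ½kx² = E ⇒ x = √(2E/k) = √(2 × 78.470/2340) = 0.2590 m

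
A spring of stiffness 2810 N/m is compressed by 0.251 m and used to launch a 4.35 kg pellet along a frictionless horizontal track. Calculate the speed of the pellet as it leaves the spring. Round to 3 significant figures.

Spring PE converts entirely to kinetic energy: ½kx² = ½mv²
v = x√(k/m) = 0.251 × √(2810/4.35) = 6.379 m/s

v = 6.38 m/s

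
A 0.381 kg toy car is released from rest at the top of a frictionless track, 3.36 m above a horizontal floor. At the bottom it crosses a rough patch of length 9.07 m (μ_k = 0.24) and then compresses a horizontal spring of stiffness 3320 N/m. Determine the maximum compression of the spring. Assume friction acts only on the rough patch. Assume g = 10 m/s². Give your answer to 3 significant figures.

Initial energy: E₁ = mgh = (0.381)(10)(3.36) = 12.802 J
Friction removes W_f = μ_k mg d = (0.24)(0.381)(10)(9.07) = 8.294 J
Energy reaching the spring: E = 12.802 − 8.294 = 4.5080 J
At max compression ½kx² = E ⇒ x = √(2E/k) = √(2 × 4.5080/3320) = 0.05211 m

x = 0.0521 m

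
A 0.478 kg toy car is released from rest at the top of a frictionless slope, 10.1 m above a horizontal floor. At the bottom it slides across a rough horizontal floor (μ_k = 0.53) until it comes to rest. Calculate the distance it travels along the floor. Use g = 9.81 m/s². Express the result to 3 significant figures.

Applying the work–energy principle:
At rest all PE has been dissipated by friction: mgh = μ_k m g d
d = h/μ_k = 10.1/0.53 = 19.06 m

d = 19.1 m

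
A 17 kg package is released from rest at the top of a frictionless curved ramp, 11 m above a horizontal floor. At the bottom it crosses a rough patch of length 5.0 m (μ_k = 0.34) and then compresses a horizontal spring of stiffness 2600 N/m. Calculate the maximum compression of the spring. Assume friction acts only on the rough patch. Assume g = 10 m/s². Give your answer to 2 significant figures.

Initial energy: E₁ = mgh = (17)(10)(11) = 1870.0 J
Friction removes W_f = μ_k mg d = (0.34)(17)(10)(5.0) = 289.0 J
Energy reaching the spring: E = 1870.0 − 289.0 = 1581.0 J
At max compression ½kx² = E ⇒ x = √(2E/k) = √(2 × 1581.0/2600) = 1.103 m

x = 1.1 m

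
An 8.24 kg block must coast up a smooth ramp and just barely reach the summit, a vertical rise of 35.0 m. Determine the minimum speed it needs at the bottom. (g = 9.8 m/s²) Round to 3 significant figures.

At the top it is momentarily at rest, so all KE converts to PE: ½mv² = mgh
v = √(2gh) = √(2 × 9.8 × 35.0) = 26.19 m/s

v = 26.2 m/s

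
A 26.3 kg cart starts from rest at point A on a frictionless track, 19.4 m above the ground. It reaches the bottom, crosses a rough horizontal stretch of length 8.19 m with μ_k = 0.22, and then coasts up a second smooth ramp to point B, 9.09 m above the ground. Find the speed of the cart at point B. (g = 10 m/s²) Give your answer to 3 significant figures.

Energy at A: mgh₁ = (26.3)(10)(19.4) = 5102.2 J
Friction loss: W_f = μ_k mg d = 473.9 J
At B: ½mv² + mgh₂ = mgh₁ − W_f
½mv² = 5102.2 − 473.9 − 2390.7 = 2237.7 J
v = √(2 × 2237.7/26.3) = 13.04 m/s

v = 13.0 m/s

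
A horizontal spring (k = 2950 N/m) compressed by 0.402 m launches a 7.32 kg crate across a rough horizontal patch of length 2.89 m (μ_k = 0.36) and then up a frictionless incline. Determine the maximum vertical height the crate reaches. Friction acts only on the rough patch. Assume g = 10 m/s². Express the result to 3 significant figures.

Spring energy: E₀ = ½kx² = ½(2950)(0.402)² = 238.37 J
Friction: W_f = μ_k mg d = (0.36)(7.32)(10)(2.89) = 76.16 J
Energy at base of ramp: E = 238.37 − 76.16 = 162.21 J
At max height all remaining energy is PE: mgh = E ⇒ h = E/(mg) = 162.21/(7.32 × 10) = 2.216 m

h = 2.22 m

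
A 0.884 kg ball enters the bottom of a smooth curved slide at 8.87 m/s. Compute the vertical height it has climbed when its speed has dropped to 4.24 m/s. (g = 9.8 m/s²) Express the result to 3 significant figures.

h = 3.10 m

Conservation of energy: ½mv₁² = ½mv₂² + mgh
h = (v₁² − v₂²)/(2g) = (8.87² − 4.24²)/(2 × 9.8) = 3.097 m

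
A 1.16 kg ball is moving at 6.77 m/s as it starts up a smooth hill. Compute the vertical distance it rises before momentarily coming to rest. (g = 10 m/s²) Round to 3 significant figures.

h = 2.29 m

Setting KE at the bottom equal to PE gained: ½mv² = mgh
h = v²/(2g) = 6.77²/(2 × 10) = 2.292 m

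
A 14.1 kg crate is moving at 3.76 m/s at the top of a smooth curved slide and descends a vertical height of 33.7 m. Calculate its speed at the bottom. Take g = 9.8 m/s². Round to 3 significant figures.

By conservation of mechanical energy, ½mv₀² + mgh = ½mv²
The mass cancels from both sides.
v² = v₀² + 2gh = (3.76)² + 2(9.8)(33.7) = 674.66
v = √674.66 = 25.97 m/s

v = 26.0 m/s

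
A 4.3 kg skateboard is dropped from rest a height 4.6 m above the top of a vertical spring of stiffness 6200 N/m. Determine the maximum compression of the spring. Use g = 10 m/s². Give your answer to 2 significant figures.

x = 0.26 m

Take the reference level at the top of the uncompressed spring. At max compression the skateboard has fallen H + x and is momentarily at rest:
mg(H + x) = ½kx²
½(6200)x² − (4.3)(10)x − (4.3)(10)(4.6) = 0
3100x² − 43.00x − 197.8 = 0
x = [43.00 + √(1849 + 2.4527e+06)]/(2 × 3100) = 0.2596 m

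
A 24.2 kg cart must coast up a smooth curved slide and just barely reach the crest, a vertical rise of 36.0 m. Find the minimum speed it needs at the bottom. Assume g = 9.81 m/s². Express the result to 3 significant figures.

v = 26.6 m/s

At the top it is momentarily at rest, so all KE converts to PE: ½mv² = mgh
v = √(2gh) = √(2 × 9.81 × 36.0) = 26.58 m/s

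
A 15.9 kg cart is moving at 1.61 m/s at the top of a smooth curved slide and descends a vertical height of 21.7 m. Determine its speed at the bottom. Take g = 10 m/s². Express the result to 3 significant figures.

v = 20.9 m/s

Energy conservation between the two points: ½mv₀² + mgh = ½mv²
v² = v₀² + 2gh = (1.61)² + 2(10)(21.7) = 436.59
v = √436.59 = 20.89 m/s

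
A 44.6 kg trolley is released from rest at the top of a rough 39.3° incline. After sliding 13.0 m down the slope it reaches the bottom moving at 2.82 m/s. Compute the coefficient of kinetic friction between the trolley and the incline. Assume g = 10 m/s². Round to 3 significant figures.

The energy dissipated by friction is the PE lost minus the KE gained:
mgL sinθ = 3672.3 J; ½mv² = 177.34 J
W_f = 3672.3 − 177.34 = 3495 J
μ_k = W_f/(mg cosθ · L) = 3495/(345.1 × 13.0) = 0.7790

μ_k = 0.779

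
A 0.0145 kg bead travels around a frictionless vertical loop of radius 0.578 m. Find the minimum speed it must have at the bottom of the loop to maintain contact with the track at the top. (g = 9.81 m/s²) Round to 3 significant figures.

v = 5.32 m/s

At the top: mg = mv_top²/r ⇒ v_top² = gr = 5.670 m²/s²
Energy from bottom to top (height 2r): ½mv_bot² = ½mv_top² + mg(2r)
v_bot² = gr + 4gr = 5gr = 28.35
v_bot = √(5gr) = 5.325 m/s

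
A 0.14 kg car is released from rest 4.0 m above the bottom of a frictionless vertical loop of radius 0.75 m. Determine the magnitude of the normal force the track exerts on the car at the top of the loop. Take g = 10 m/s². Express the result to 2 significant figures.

Energy from release to top (height 2r): mgh = ½mv_top² + mg(2r)
v_top² = 2g(h − 2r) = 2(10)(4.0 − 1.500) = 50.000 m²/s²
At the top, both N and weight point toward the centre: N + mg = mv_top²/r
N = m(v_top²/r − g) = 0.14(50.000/0.75 − 10) = 7.933 N

N = 7.9 N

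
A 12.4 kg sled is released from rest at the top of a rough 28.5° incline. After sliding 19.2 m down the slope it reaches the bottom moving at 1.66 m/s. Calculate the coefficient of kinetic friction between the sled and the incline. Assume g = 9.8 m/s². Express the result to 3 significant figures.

mgh = ½mv² + μ_k (mg cosθ) L, with h = L sinθ
mgL sinθ = 1113.3 J; ½mv² = 17.085 J
W_f = 1113.3 − 17.085 = 1096 J
μ_k = W_f/(mg cosθ · L) = 1096/(106.8 × 19.2) = 0.5346

μ_k = 0.535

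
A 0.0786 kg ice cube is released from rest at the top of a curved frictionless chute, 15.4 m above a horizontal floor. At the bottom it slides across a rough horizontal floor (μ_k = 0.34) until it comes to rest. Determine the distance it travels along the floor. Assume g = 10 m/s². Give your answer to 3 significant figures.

d = 45.3 m

Energy at the top = energy at the end + work done against friction:
At rest all PE has been dissipated by friction: mgh = μ_k m g d
d = h/μ_k = 15.4/0.34 = 45.29 m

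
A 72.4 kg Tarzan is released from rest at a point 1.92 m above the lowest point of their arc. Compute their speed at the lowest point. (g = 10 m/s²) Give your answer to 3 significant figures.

By conservation of mechanical energy, mgh = ½mv²
v = √(2gh) = √(2 × 10 × 1.92) = √38.400 = 6.197 m/s

v = 6.20 m/s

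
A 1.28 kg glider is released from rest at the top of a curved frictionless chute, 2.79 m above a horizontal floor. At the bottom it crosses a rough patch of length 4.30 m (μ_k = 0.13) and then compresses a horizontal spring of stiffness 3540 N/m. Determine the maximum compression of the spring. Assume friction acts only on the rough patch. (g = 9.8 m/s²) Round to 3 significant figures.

x = 0.126 m

Initial energy: E₁ = mgh = (1.28)(9.8)(2.79) = 34.998 J
Friction removes W_f = μ_k mg d = (0.13)(1.28)(9.8)(4.30) = 7.012 J
Energy reaching the spring: E = 34.998 − 7.012 = 27.986 J
At max compression ½kx² = E ⇒ x = √(2E/k) = √(2 × 27.986/3540) = 0.1257 m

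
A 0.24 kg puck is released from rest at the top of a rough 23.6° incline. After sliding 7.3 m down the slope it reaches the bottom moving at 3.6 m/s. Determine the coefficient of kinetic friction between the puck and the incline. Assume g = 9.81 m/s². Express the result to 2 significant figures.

μ_k = 0.34

mgh = ½mv² + μ_k (mg cosθ) L, with h = L sinθ
mgL sinθ = 6.8808 J; ½mv² = 1.5552 J
W_f = 6.8808 − 1.5552 = 5.326 J
μ_k = W_f/(mg cosθ · L) = 5.326/(2.157 × 7.3) = 0.3381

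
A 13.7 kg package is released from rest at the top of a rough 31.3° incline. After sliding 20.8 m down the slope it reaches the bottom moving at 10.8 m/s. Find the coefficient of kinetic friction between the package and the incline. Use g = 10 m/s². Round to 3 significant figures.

The energy dissipated by friction is the PE lost minus the KE gained:
mgL sinθ = 1480.4 J; ½mv² = 798.98 J
W_f = 1480.4 − 798.98 = 681.4 J
μ_k = W_f/(mg cosθ · L) = 681.4/(117.1 × 20.8) = 0.2799

μ_k = 0.280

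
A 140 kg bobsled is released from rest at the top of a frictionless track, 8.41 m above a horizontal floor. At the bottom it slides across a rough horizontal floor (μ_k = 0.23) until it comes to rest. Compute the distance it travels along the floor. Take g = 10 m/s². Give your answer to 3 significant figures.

d = 36.6 m

Applying the work–energy principle:
At rest all PE has been dissipated by friction: mgh = μ_k m g d
d = h/μ_k = 8.41/0.23 = 36.57 m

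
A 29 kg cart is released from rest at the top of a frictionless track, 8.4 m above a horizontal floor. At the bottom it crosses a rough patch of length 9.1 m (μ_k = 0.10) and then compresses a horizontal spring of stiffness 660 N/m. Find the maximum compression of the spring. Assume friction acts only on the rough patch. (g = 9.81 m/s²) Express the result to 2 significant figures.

x = 2.5 m

Initial energy: E₁ = mgh = (29)(9.81)(8.4) = 2389.7 J
Friction removes W_f = μ_k mg d = (0.10)(29)(9.81)(9.1) = 258.9 J
Energy reaching the spring: E = 2389.7 − 258.9 = 2130.8 J
At max compression ½kx² = E ⇒ x = √(2E/k) = √(2 × 2130.8/660) = 2.541 m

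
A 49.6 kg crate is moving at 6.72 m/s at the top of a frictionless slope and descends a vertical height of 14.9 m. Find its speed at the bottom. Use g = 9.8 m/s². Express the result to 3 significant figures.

Equating total energy at the two states: ½mv₀² + mgh = ½mv²
v² = v₀² + 2gh = (6.72)² + 2(9.8)(14.9) = 337.20
v = √337.20 = 18.36 m/s

v = 18.4 m/s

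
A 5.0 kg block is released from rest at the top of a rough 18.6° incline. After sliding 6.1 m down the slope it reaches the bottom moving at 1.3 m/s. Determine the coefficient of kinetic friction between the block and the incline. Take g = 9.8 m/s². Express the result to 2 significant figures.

μ_k = 0.32

Energy balance down the incline: mg L sinθ − ½mv² = μ_k (mg cosθ) L
mgL sinθ = 95.337 J; ½mv² = 4.2250 J
W_f = 95.337 − 4.2250 = 91.11 J
μ_k = W_f/(mg cosθ · L) = 91.11/(46.44 × 6.1) = 0.3216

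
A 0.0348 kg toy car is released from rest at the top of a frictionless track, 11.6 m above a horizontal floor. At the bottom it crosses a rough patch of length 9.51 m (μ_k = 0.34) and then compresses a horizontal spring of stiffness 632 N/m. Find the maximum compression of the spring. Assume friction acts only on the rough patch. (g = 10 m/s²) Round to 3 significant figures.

x = 0.0960 m

Initial energy: E₁ = mgh = (0.0348)(10)(11.6) = 4.0368 J
Friction removes W_f = μ_k mg d = (0.34)(0.0348)(10)(9.51) = 1.125 J
Energy reaching the spring: E = 4.0368 − 1.125 = 2.9116 J
At max compression ½kx² = E ⇒ x = √(2E/k) = √(2 × 2.9116/632) = 0.09599 m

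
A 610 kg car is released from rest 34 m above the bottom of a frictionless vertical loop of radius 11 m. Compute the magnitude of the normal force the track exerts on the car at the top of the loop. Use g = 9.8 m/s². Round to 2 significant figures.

N = 7100 N

Energy from release to top (height 2r): mgh = ½mv_top² + mg(2r)
v_top² = 2g(h − 2r) = 2(9.8)(34 − 22.00) = 235.20 m²/s²
At the top, both N and weight point toward the centre: N + mg = mv_top²/r
N = m(v_top²/r − g) = 610(235.20/11 − 9.8) = 7065 N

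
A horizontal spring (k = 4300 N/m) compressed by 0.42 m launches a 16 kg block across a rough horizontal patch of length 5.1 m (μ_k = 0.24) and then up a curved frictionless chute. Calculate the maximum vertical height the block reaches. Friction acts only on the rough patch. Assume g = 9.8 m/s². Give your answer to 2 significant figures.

Spring energy: E₀ = ½kx² = ½(4300)(0.42)² = 379.26 J
Friction: W_f = μ_k mg d = (0.24)(16)(9.8)(5.1) = 191.9 J
Energy at base of ramp: E = 379.26 − 191.9 = 187.34 J
At max height all remaining energy is PE: mgh = E ⇒ h = E/(mg) = 187.34/(16 × 9.8) = 1.195 m

h = 1.2 m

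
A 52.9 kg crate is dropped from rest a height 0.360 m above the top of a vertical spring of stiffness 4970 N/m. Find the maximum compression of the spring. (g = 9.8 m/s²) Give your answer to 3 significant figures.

Take the reference level at the top of the uncompressed spring. At max compression the crate has fallen H + x and is momentarily at rest:
mg(H + x) = ½kx²
½(4970)x² − (52.9)(9.8)x − (52.9)(9.8)(0.360) = 0
2485x² − 518.4x − 186.6 = 0
x = [518.4 + √(268759 + 1.8551e+06)]/(2 × 2485) = 0.3975 m

x = 0.398 m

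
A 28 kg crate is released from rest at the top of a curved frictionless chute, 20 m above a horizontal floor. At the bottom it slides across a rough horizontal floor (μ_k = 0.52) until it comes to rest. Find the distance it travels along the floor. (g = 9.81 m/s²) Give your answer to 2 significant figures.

d = 38 m

Energy bookkeeping (friction removes W_f = μ_k N d):
At rest all PE has been dissipated by friction: mgh = μ_k m g d
d = h/μ_k = 20/0.52 = 38.46 m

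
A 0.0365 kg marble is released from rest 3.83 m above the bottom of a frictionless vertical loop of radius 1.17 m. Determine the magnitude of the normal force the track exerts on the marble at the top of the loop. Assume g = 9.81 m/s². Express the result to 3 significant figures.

Energy from release to top (height 2r): mgh = ½mv_top² + mg(2r)
v_top² = 2g(h − 2r) = 2(9.81)(3.83 − 2.340) = 29.234 m²/s²
At the top, both N and weight point toward the centre: N + mg = mv_top²/r
N = m(v_top²/r − g) = 0.0365(29.234/1.17 − 9.81) = 0.5539 N

N = 0.554 N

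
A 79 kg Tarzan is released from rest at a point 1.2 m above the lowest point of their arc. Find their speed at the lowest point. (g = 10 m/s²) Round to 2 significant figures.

Equating total energy at the two states: mgh = ½mv²
v = √(2gh) = √(2 × 10 × 1.2) = √24.000 = 4.899 m/s

v = 4.9 m/s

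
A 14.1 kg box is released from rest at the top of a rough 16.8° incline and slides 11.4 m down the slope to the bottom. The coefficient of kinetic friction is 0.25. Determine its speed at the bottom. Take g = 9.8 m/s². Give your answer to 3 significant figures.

v = 3.33 m/s

Taking the bottom as reference, mgh = ½mv² + μ_k N L with h = L sinθ, N = mg cosθ:
mgh = mgL sinθ = (14.1)(9.8)(11.4)sin16.8° = 455.30 J
W_f = μ_k mg cosθ · L = (0.25)(14.1)(9.8)cos16.8°·11.4 = 377.0 J
½mv² = 455.30 − 377.0 = 78.293 J
v = √(2 × 78.293/14.1) = 3.332 m/s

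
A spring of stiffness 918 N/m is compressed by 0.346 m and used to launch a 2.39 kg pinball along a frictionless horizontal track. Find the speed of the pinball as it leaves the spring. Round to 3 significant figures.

v = 6.78 m/s

The pinball leaves the spring when the spring is at natural length, so ½kx² = ½mv²
v = x√(k/m) = 0.346 × √(918/2.39) = 6.781 m/s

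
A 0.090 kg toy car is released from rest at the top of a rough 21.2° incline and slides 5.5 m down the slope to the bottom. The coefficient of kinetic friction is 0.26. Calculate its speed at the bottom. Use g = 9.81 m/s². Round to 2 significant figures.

Energy: mgh = ½mv² + W_f, with h = L sinθ and W_f = μ_k (mg cosθ) L
mgh = mgL sinθ = (0.090)(9.81)(5.5)sin21.2° = 1.7560 J
W_f = μ_k mg cosθ · L = (0.26)(0.090)(9.81)cos21.2°·5.5 = 1.177 J
½mv² = 1.7560 − 1.177 = 0.57893 J
v = √(2 × 0.57893/0.090) = 3.587 m/s

v = 3.6 m/s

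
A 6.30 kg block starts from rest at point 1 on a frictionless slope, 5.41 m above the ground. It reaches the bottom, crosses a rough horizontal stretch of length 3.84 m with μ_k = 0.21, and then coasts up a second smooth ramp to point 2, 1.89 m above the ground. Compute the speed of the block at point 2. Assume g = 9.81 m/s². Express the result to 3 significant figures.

v = 7.30 m/s

Energy at 1: mgh₁ = (6.30)(9.81)(5.41) = 334.35 J
Friction loss: W_f = μ_k mg d = 49.84 J
At 2: ½mv² + mgh₂ = mgh₁ − W_f
½mv² = 334.35 − 49.84 − 116.81 = 167.71 J
v = √(2 × 167.71/6.30) = 7.297 m/s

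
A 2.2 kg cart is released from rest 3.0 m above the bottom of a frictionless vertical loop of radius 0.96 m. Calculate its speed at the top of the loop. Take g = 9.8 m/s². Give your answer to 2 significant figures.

v = 4.6 m/s

Energy conservation: mgh = ½mv_top² + mg(2r)
v_top² = 2g(h − 2r) = 2(9.8)(3.0 − 1.920) = 21.17
v_top = 4.601 m/s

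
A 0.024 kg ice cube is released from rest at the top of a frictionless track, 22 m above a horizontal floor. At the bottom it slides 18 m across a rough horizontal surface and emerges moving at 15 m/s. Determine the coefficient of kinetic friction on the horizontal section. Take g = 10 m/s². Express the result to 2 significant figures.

Applying the work–energy principle:
mgh = ½mv² + μ_k m g d
mgh = 5.2800 J; ½mv² = 2.7000 J
W_f = 5.2800 − 2.7000 = 2.580 J
μ_k = W_f/(mg·d) = 2.580/(0.2400 × 18) = 0.5972

μ_k = 0.60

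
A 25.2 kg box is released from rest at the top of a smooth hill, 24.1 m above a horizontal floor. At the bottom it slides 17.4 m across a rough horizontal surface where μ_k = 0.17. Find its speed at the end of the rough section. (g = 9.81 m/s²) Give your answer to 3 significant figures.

v = 20.4 m/s

Energy bookkeeping (friction removes W_f = μ_k N d):
mgh = ½mv² + μ_k m g d
W_f = μ_k mg d = (0.17)(25.2)(9.81)(17.4) = 731.3 J
½mv² = mgh − W_f = 5957.8 − 731.3 = 5226.6 J
v = √(2 × 5226.6/25.2) = 20.37 m/s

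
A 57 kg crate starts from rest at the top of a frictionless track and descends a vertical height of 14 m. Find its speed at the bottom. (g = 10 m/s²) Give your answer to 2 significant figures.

Mechanical energy is conserved (no friction): mgh = ½mv²
v = √(2gh) = √(2 × 10 × 14) = √280.00 = 16.73 m/s

v = 17 m/s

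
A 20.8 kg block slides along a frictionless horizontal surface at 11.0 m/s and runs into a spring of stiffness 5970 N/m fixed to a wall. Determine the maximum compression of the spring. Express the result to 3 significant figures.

At max compression the block is momentarily at rest: ½mv² = ½kx²
x = v√(m/k) = 11.0 × √(20.8/5970) = 0.6493 m

x = 0.649 m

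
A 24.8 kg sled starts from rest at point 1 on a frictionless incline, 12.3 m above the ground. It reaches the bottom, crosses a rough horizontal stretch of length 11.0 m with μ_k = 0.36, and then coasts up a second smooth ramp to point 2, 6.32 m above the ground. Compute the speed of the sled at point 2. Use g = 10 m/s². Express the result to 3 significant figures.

Energy at 1: mgh₁ = (24.8)(10)(12.3) = 3050.4 J
Friction loss: W_f = μ_k mg d = 982.1 J
At 2: ½mv² + mgh₂ = mgh₁ − W_f
½mv² = 3050.4 − 982.1 − 1567.4 = 500.96 J
v = √(2 × 500.96/24.8) = 6.356 m/s

v = 6.36 m/s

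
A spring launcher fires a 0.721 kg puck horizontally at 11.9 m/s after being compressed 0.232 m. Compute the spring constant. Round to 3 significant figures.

k = 1900 N/m

½kx² = ½mv²
k = mv²/x² = (0.721)(11.9)²/(0.232)² = 1897 N/m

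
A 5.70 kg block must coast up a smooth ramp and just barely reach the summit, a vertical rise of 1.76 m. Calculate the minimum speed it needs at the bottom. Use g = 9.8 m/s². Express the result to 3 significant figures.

v = 5.87 m/s

At the top it is momentarily at rest, so all KE converts to PE: ½mv² = mgh
v = √(2gh) = √(2 × 9.8 × 1.76) = 5.873 m/s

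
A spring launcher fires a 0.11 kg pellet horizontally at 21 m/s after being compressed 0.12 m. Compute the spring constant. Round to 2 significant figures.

k = 3400 N/m

½kx² = ½mv²
k = mv²/x² = (0.11)(21)²/(0.12)² = 3369 N/m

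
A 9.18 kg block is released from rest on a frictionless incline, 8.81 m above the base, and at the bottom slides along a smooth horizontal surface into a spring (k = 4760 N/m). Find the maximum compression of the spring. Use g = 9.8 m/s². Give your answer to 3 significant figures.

x = 0.577 m

Gravitational PE at the top equals spring PE at max compression: mgh = ½kx²
x = √(2mgh/k) = √(2 × 9.18 × 9.8 × 8.81 / 4760) = 0.5771 m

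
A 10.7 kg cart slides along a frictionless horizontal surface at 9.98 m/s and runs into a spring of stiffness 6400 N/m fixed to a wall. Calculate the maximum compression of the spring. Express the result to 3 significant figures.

At max compression the cart is momentarily at rest: ½mv² = ½kx²
x = v√(m/k) = 9.98 × √(10.7/6400) = 0.4081 m

x = 0.408 m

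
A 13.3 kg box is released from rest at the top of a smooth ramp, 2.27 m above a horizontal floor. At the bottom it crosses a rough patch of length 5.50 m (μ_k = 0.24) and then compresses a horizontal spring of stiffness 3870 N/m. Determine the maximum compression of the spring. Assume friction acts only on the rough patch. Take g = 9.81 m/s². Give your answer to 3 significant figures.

Initial energy: E₁ = mgh = (13.3)(9.81)(2.27) = 296.17 J
Friction removes W_f = μ_k mg d = (0.24)(13.3)(9.81)(5.50) = 172.2 J
Energy reaching the spring: E = 296.17 − 172.2 = 123.95 J
At max compression ½kx² = E ⇒ x = √(2E/k) = √(2 × 123.95/3870) = 0.2531 m

x = 0.253 m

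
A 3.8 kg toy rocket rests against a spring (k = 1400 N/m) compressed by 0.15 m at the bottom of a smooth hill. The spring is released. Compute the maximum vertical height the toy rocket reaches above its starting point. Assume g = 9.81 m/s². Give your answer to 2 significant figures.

h = 0.42 m

All spring PE becomes gravitational PE at the highest point: ½kx² = mgh
h = kx²/(2mg) = (1400)(0.15)²/(2 × 3.8 × 9.81) = 0.4225 m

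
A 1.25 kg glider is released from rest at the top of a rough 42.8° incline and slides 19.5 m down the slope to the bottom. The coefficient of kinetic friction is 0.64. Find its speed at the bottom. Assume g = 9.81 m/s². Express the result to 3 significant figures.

v = 8.96 m/s

Energy: mgh = ½mv² + W_f, with h = L sinθ and W_f = μ_k (mg cosθ) L
mgh = mgL sinθ = (1.25)(9.81)(19.5)sin42.8° = 162.47 J
W_f = μ_k mg cosθ · L = (0.64)(1.25)(9.81)cos42.8°·19.5 = 112.3 J
½mv² = 162.47 − 112.3 = 50.180 J
v = √(2 × 50.180/1.25) = 8.960 m/s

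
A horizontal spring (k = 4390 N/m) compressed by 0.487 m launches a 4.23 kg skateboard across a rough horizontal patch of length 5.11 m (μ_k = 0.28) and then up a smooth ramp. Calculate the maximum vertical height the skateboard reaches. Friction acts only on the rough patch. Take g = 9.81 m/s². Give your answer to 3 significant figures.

Spring energy: E₀ = ½kx² = ½(4390)(0.487)² = 520.59 J
Friction: W_f = μ_k mg d = (0.28)(4.23)(9.81)(5.11) = 59.37 J
Energy at base of ramp: E = 520.59 − 59.37 = 461.21 J
At max height all remaining energy is PE: mgh = E ⇒ h = E/(mg) = 461.21/(4.23 × 9.81) = 11.11 m

h = 11.1 m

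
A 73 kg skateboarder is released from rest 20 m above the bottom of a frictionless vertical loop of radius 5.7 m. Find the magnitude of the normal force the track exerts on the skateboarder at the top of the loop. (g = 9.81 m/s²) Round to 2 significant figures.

Energy from release to top (height 2r): mgh = ½mv_top² + mg(2r)
v_top² = 2g(h − 2r) = 2(9.81)(20 − 11.40) = 168.73 m²/s²
At the top, both N and weight point toward the centre: N + mg = mv_top²/r
N = m(v_top²/r − g) = 73(168.73/5.7 − 9.81) = 1445 N

N = 1400 N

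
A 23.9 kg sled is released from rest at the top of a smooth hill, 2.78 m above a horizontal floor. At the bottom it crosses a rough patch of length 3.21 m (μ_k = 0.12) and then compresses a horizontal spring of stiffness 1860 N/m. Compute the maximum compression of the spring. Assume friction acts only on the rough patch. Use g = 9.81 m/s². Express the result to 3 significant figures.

Initial energy: E₁ = mgh = (23.9)(9.81)(2.78) = 651.80 J
Friction removes W_f = μ_k mg d = (0.12)(23.9)(9.81)(3.21) = 90.31 J
Energy reaching the spring: E = 651.80 − 90.31 = 561.48 J
At max compression ½kx² = E ⇒ x = √(2E/k) = √(2 × 561.48/1860) = 0.7770 m

x = 0.777 m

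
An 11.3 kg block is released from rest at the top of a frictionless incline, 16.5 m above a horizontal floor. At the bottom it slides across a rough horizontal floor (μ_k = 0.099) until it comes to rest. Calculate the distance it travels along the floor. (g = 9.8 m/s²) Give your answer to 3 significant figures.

d = 167 m

Energy at the top = energy at the end + work done against friction:
At rest all PE has been dissipated by friction: mgh = μ_k m g d
d = h/μ_k = 16.5/0.099 = 166.7 m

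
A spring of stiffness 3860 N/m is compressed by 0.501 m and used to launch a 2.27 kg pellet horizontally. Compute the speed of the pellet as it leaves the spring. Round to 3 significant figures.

v = 20.7 m/s

Conservation of energy: ½kx² = ½mv²
v = x√(k/m) = 0.501 × √(3860/2.27) = 20.66 m/s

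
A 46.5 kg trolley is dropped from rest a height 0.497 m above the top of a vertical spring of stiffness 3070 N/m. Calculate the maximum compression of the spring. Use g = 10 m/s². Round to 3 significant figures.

x = 0.568 m

Let x be the compression. The total drop is H + x, and the trolley is instantaneously at rest at max compression, so energy conservation gives:
mg(H + x) = ½kx²
½(3070)x² − (46.5)(10)x − (46.5)(10)(0.497) = 0
1535x² − 465.0x − 231.1 = 0
x = [465.0 + √(216225 + 1.4190e+06)]/(2 × 1535) = 0.5680 m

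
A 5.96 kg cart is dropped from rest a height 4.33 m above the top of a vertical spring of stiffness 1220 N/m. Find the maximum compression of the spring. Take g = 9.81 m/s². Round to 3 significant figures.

Let x be the compression. The total drop is H + x, and the cart is instantaneously at rest at max compression, so energy conservation gives:
mg(H + x) = ½kx²
½(1220)x² − (5.96)(9.81)x − (5.96)(9.81)(4.33) = 0
610.0x² − 58.47x − 253.2 = 0
x = [58.47 + √(3418 + 617722)]/(2 × 610.0) = 0.6939 m

x = 0.694 m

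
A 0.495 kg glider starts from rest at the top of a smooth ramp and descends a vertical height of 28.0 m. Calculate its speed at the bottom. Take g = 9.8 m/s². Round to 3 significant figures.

v = 23.4 m/s

Mechanical energy is conserved (no friction): mgh = ½mv²
v = √(2gh) = √(2 × 9.8 × 28.0) = √548.80 = 23.43 m/s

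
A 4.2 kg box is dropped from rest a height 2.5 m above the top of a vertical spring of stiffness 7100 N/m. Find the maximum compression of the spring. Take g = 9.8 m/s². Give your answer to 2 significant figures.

x = 0.18 m

Measuring PE from the top of the relaxed spring, at max compression the box has dropped H + x with zero KE, so:
mg(H + x) = ½kx²
½(7100)x² − (4.2)(9.8)x − (4.2)(9.8)(2.5) = 0
3550x² − 41.16x − 102.9 = 0
x = [41.16 + √(1694 + 1.4612e+06)]/(2 × 3550) = 0.1761 m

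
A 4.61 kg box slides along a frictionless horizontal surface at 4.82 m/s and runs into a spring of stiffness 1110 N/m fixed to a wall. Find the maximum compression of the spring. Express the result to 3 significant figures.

Conservation of energy between contact and max compression: ½mv² = ½kx²
x = v√(m/k) = 4.82 × √(4.61/1110) = 0.3106 m

x = 0.311 m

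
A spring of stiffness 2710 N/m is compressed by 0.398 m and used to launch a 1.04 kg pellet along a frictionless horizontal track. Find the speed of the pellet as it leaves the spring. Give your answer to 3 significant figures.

v = 20.3 m/s

Spring PE converts entirely to kinetic energy: ½kx² = ½mv²
v = x√(k/m) = 0.398 × √(2710/1.04) = 20.32 m/s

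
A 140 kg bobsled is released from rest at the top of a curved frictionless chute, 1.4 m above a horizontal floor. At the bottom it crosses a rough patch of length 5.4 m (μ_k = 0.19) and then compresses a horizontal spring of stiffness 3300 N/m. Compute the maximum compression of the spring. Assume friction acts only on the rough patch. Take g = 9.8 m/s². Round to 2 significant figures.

x = 0.56 m

Initial energy: E₁ = mgh = (140)(9.8)(1.4) = 1920.8 J
Friction removes W_f = μ_k mg d = (0.19)(140)(9.8)(5.4) = 1408 J
Energy reaching the spring: E = 1920.8 − 1408 = 513.13 J
At max compression ½kx² = E ⇒ x = √(2E/k) = √(2 × 513.13/3300) = 0.5577 m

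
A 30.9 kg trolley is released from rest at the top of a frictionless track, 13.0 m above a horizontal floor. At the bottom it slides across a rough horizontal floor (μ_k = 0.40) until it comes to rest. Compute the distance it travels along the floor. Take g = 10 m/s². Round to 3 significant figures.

d = 32.5 m

Applying the work–energy principle:
At rest all PE has been dissipated by friction: mgh = μ_k m g d
d = h/μ_k = 13.0/0.40 = 32.50 m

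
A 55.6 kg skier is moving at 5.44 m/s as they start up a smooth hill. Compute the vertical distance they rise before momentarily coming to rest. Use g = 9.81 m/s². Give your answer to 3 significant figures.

By energy conservation, ½mv² = mgh
h = v²/(2g) = 5.44²/(2 × 9.81) = 1.508 m

h = 1.51 m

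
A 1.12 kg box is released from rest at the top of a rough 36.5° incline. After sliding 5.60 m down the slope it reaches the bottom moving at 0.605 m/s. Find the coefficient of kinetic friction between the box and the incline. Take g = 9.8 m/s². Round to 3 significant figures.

The energy dissipated by friction is the PE lost minus the KE gained:
mgL sinθ = 36.561 J; ½mv² = 0.20497 J
W_f = 36.561 − 0.20497 = 36.36 J
μ_k = W_f/(mg cosθ · L) = 36.36/(8.823 × 5.60) = 0.7358

μ_k = 0.736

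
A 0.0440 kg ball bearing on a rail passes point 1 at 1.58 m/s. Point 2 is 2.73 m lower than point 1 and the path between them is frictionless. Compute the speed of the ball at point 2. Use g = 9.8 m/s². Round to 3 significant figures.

v = 7.48 m/s

Equating total energy at the two states: ½mv₀² + mgh = ½mv²
v² = v₀² + 2gh = (1.58)² + 2(9.8)(2.73) = 56.004
v = √56.004 = 7.484 m/s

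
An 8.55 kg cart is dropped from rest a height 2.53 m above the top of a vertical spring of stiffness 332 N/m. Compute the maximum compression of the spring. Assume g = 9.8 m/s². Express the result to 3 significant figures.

x = 1.41 m

Measuring PE from the top of the relaxed spring, at max compression the cart has dropped H + x with zero KE, so:
mg(H + x) = ½kx²
½(332)x² − (8.55)(9.8)x − (8.55)(9.8)(2.53) = 0
166.0x² − 83.79x − 212.0 = 0
x = [83.79 + √(7021 + 140760)]/(2 × 166.0) = 1.410 m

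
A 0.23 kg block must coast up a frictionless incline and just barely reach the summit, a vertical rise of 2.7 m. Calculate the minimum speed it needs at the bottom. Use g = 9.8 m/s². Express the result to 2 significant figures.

v = 7.3 m/s

At the top it is momentarily at rest, so all KE converts to PE: ½mv² = mgh
v = √(2gh) = √(2 × 9.8 × 2.7) = 7.275 m/s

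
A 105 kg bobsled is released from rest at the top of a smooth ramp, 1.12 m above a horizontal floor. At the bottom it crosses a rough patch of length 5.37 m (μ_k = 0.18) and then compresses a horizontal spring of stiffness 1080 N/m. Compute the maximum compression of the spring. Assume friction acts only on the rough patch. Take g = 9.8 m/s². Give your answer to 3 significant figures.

x = 0.541 m

Initial energy: E₁ = mgh = (105)(9.8)(1.12) = 1152.5 J
Friction removes W_f = μ_k mg d = (0.18)(105)(9.8)(5.37) = 994.6 J
Energy reaching the spring: E = 1152.5 − 994.6 = 157.85 J
At max compression ½kx² = E ⇒ x = √(2E/k) = √(2 × 157.85/1080) = 0.5407 m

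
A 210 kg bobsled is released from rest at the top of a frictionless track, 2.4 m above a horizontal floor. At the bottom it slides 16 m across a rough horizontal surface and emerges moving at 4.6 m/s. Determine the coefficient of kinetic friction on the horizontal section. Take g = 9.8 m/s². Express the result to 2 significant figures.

Applying the work–energy principle:
mgh = ½mv² + μ_k m g d
mgh = 4939.2 J; ½mv² = 2221.8 J
W_f = 4939.2 − 2221.8 = 2717 J
μ_k = W_f/(mg·d) = 2717/(2058 × 16) = 0.08253

μ_k = 0.083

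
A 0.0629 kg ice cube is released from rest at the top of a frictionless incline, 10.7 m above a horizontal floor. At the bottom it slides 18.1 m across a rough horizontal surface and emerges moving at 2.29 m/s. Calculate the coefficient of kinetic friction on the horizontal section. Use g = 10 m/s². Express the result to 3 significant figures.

μ_k = 0.577

Applying the work–energy principle:
mgh = ½mv² + μ_k m g d
mgh = 6.7303 J; ½mv² = 0.16493 J
W_f = 6.7303 − 0.16493 = 6.565 J
μ_k = W_f/(mg·d) = 6.565/(0.6290 × 18.1) = 0.5767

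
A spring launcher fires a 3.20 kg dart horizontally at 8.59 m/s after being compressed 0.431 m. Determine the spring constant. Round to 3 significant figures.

Spring PE at full compression equals KE at release: ½kx² = ½mv²
k = mv²/x² = (3.20)(8.59)²/(0.431)² = 1271 N/m

k = 1270 N/m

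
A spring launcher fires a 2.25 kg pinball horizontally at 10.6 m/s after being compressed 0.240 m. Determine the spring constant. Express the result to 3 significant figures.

½kx² = ½mv²
k = mv²/x² = (2.25)(10.6)²/(0.240)² = 4389 N/m

k = 4390 N/m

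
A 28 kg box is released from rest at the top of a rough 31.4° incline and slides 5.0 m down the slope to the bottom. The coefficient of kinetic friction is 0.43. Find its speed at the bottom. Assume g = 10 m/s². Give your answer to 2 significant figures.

Taking the bottom as reference, mgh = ½mv² + μ_k N L with h = L sinθ, N = mg cosθ:
mgh = mgL sinθ = (28)(10)(5.0)sin31.4° = 729.41 J
W_f = μ_k mg cosθ · L = (0.43)(28)(10)cos31.4°·5.0 = 513.8 J
½mv² = 729.41 − 513.8 = 215.58 J
v = √(2 × 215.58/28) = 3.924 m/s

v = 3.9 m/s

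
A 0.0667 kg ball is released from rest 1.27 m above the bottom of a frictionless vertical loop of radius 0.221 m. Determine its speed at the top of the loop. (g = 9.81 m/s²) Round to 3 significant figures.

v = 4.03 m/s

Energy conservation: mgh = ½mv_top² + mg(2r)
v_top² = 2g(h − 2r) = 2(9.81)(1.27 − 0.4420) = 16.25
v_top = 4.031 m/s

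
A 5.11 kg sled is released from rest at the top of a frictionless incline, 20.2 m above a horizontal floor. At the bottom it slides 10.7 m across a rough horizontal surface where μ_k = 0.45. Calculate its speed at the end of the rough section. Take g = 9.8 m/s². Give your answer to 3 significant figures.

v = 17.4 m/s

Energy bookkeeping (friction removes W_f = μ_k N d):
mgh = ½mv² + μ_k m g d
W_f = μ_k mg d = (0.45)(5.11)(9.8)(10.7) = 241.1 J
½mv² = mgh − W_f = 1011.6 − 241.1 = 770.45 J
v = √(2 × 770.45/5.11) = 17.37 m/s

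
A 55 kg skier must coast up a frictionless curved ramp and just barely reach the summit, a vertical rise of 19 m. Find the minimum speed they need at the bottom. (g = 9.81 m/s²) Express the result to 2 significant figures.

At the top they are momentarily at rest, so all KE converts to PE: ½mv² = mgh
v = √(2gh) = √(2 × 9.81 × 19) = 19.31 m/s

v = 19 m/s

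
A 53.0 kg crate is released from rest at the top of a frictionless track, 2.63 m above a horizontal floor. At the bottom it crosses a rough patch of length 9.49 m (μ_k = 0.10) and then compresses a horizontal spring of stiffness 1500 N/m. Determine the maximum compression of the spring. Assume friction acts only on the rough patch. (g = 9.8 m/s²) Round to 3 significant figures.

x = 1.08 m

Initial energy: E₁ = mgh = (53.0)(9.8)(2.63) = 1366.0 J
Friction removes W_f = μ_k mg d = (0.10)(53.0)(9.8)(9.49) = 492.9 J
Energy reaching the spring: E = 1366.0 − 492.9 = 873.11 J
At max compression ½kx² = E ⇒ x = √(2E/k) = √(2 × 873.11/1500) = 1.079 m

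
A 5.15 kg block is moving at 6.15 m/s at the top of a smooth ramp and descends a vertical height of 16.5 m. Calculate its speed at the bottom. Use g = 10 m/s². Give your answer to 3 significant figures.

v = 19.2 m/s

Mechanical energy is conserved (no friction): ½mv₀² + mgh = ½mv²
The mass cancels from both sides.
v² = v₀² + 2gh = (6.15)² + 2(10)(16.5) = 367.82
v = √367.82 = 19.18 m/s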